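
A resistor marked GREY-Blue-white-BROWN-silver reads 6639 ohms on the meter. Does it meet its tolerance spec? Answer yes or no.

no

Grey → 8 (first significant figure)
Blue → 6 (second significant figure)
White → 9 (third significant figure)
Brown → ×10 multiplier
Silver → ±10% tolerance
869 × 10 = 8690 Ω
Allowed range: 7821 Ω to 9559 Ω.
6639 ohms lies outside that range.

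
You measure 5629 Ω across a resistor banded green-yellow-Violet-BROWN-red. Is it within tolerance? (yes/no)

Green → 5 (first significant figure)
Yellow → 4 (second significant figure)
Violet → 7 (third significant figure)
Brown → ×10 multiplier
Red → ±2% tolerance
547 × 10 = 5470 Ω
Allowed range: 5360.6 Ω to 5579.4 Ω.
5629 Ω lies outside that range.

no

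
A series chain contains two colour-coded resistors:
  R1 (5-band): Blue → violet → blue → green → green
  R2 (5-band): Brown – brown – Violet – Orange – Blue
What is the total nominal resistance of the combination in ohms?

67717000 Ω

R1: blue, violet, blue → 676; green ×10^5 → 67600000 Ω.
R2: brown, brown, violet → 117; orange ×10^3 → 117000 Ω.
Series: 67600000 + 117000 = 67717000 Ω.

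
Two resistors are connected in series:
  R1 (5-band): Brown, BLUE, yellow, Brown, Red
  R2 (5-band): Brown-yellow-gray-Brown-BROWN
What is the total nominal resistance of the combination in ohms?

3120 Ω

R1: brown, blue, yellow → 164; brown ×10 → 1640 Ω.
R2: brown, yellow, grey → 148; brown ×10 → 1480 Ω.
Series: 1640 + 1480 = 3120 Ω.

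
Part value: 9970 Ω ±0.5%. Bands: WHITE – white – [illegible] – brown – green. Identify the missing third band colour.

violet

9970 Ω = 997 × 10^1.
The third band gives digit 7 of the significand, and 7 is violet.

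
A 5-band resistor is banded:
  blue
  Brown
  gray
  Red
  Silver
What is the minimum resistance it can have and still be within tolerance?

55620 Ω

Blue → 6 (first significant figure)
Brown → 1 (second significant figure)
Grey → 8 (third significant figure)
Red → ×10^2 multiplier
Silver → ±10% tolerance
618 × 100 = 61800 Ω
Minimum = 61800 × (1 − 10/100) = 55620 Ω.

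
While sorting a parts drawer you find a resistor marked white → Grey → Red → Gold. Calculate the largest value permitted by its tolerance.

White → 9 (first significant figure)
Grey → 8 (second significant figure)
Red → ×10^2 multiplier
Gold → ±5% tolerance
98 × 100 = 9800 Ω
Largest = 9800 × (1 + 5/100) = 10290 Ω.

10290 Ω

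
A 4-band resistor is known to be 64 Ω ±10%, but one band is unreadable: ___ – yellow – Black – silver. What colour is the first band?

64 Ω = 64 × 10^0.
The first band gives digit 6 of the significand, and 6 is blue.

blue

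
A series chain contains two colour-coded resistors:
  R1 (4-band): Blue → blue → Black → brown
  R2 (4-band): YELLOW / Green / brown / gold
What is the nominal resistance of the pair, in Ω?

516 Ω

R1: blue, blue → 66; black ×1 → 66 Ω.
R2: yellow, green → 45; brown ×10 → 450 Ω.
Series: 66 + 450 = 516 Ω.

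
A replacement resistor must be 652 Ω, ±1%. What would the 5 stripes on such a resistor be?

blue, green, red, black, brown

652 Ω = 652 × 10^0.
6 → blue
5 → green
2 → red
Multiplier 10^0 → black.
±1% tolerance → brown.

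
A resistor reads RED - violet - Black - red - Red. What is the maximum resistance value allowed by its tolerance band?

27540 Ω

Red → 2 (first significant figure)
Violet → 7 (second significant figure)
Black → 0 (third significant figure)
Red → ×10^2 multiplier
Red → ±2% tolerance
270 × 100 = 27000 Ω
Maximum = 27000 × (1 + 2/100) = 27540 Ω.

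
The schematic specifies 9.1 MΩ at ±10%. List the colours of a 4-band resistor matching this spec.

white, brown, green, silver

9100000 Ω = 91 × 10^5.
9 → white
1 → brown
Multiplier 10^5 → green.
±10% tolerance → silver.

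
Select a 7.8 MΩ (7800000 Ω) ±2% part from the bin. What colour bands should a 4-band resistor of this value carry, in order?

7800000 Ω = 78 × 10^5.
7 → violet
8 → grey
Multiplier 10^5 → green.
±2% tolerance → red.

violet, grey, green, red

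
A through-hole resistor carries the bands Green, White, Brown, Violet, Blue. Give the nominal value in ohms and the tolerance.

5910000000 Ω ±0.25%

Green → 5 (first significant figure)
White → 9 (second significant figure)
Brown → 1 (third significant figure)
Violet → ×10^7 multiplier
Blue → ±0.25% tolerance
591 × 10000000 = 5910000000 Ω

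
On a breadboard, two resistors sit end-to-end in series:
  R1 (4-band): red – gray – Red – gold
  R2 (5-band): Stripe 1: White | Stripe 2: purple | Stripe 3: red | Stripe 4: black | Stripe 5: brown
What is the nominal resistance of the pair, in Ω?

R1: red, grey → 28; red ×10^2 → 2800 Ω.
R2: white, violet, red → 972; black ×1 → 972 Ω.
Series: 2800 + 972 = 3772 Ω.

3772 Ω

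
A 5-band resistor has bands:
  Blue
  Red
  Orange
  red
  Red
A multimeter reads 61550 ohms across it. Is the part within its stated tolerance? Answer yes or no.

Blue → 6 (first significant figure)
Red → 2 (second significant figure)
Orange → 3 (third significant figure)
Red → ×10^2 multiplier
Red → ±2% tolerance
623 × 100 = 62300 Ω
Allowed range: 61054 Ω to 63546 Ω.
61550 ohms lies inside that range.

yes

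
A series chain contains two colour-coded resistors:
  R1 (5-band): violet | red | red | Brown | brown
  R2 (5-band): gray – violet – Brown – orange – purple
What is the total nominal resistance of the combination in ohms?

R1: violet, red, red → 722; brown ×10 → 7220 Ω.
R2: grey, violet, brown → 871; orange ×10^3 → 871000 Ω.
Series: 7220 + 871000 = 878220 Ω.

878220 Ω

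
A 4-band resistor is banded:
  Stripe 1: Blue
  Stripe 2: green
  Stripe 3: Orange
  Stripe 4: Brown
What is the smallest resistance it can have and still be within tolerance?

64350 Ω

Blue → 6 (first significant figure)
Green → 5 (second significant figure)
Orange → ×10^3 multiplier
Brown → ±1% tolerance
65 × 1000 = 65000 Ω
Smallest = 65000 × (1 − 1/100) = 64350 Ω.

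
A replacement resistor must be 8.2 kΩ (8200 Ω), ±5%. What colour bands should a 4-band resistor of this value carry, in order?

grey, red, red, gold

8200 Ω = 82 × 10^2.
8 → grey
2 → red
Multiplier 10^2 → red.
±5% tolerance → gold.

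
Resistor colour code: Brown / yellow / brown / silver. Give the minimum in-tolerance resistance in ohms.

Brown → 1 (first significant figure)
Yellow → 4 (second significant figure)
Brown → ×10 multiplier
Silver → ±10% tolerance
14 × 10 = 140 Ω
Minimum = 140 × (1 − 10/100) = 126 Ω.

126 Ω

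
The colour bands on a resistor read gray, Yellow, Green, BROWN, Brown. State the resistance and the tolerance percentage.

8450 Ω ±1%

Grey → 8 (first significant figure)
Yellow → 4 (second significant figure)
Green → 5 (third significant figure)
Brown → ×10 multiplier
Brown → ±1% tolerance
845 × 10 = 8450 Ω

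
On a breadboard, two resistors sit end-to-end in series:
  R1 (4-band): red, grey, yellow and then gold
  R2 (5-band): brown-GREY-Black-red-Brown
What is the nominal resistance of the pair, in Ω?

298000 Ω

R1: red, grey → 28; yellow ×10^4 → 280000 Ω.
R2: brown, grey, black → 180; red ×10^2 → 18000 Ω.
Series: 280000 + 18000 = 298000 Ω.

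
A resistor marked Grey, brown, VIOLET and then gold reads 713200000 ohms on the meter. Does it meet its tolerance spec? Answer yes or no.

Grey → 8 (first significant figure)
Brown → 1 (second significant figure)
Violet → ×10^7 multiplier
Gold → ±5% tolerance
81 × 10000000 = 810000000 Ω
Allowed range: 769500000 Ω to 850500000 Ω.
713200000 ohms lies outside that range.

no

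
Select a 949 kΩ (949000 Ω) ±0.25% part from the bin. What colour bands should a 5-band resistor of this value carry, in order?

949000 Ω = 949 × 10^3.
9 → white
4 → yellow
9 → white
Multiplier 10^3 → orange.
±0.25% tolerance → blue.

white, yellow, white, orange, blue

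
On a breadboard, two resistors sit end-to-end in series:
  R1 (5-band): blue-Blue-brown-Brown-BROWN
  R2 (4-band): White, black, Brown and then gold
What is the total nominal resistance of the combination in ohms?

7510 Ω

R1: blue, blue, brown → 661; brown ×10 → 6610 Ω.
R2: white, black → 90; brown ×10 → 900 Ω.
Series: 6610 + 900 = 7510 Ω.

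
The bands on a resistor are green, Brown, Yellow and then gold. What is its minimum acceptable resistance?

Green → 5 (first significant figure)
Brown → 1 (second significant figure)
Yellow → ×10^4 multiplier
Gold → ±5% tolerance
51 × 10000 = 510000 Ω
Minimum = 510000 × (1 − 5/100) = 484500 Ω.

484500 Ω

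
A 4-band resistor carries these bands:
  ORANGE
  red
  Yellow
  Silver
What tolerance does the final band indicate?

The last band, silver, is the tolerance band.
Silver corresponds to ±10%.

±10%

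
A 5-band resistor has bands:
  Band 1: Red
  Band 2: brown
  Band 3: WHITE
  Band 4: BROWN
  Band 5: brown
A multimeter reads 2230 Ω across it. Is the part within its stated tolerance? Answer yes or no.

Red → 2 (first significant figure)
Brown → 1 (second significant figure)
White → 9 (third significant figure)
Brown → ×10 multiplier
Brown → ±1% tolerance
219 × 10 = 2190 Ω
Allowed range: 2168.1 Ω to 2211.9 Ω.
2230 Ω lies outside that range.

no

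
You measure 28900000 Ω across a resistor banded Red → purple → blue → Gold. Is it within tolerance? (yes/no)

no

Red → 2 (first significant figure)
Violet → 7 (second significant figure)
Blue → ×10^6 multiplier
Gold → ±5% tolerance
27 × 1000000 = 27000000 Ω
Allowed range: 25650000 Ω to 28350000 Ω.
28900000 Ω lies outside that range.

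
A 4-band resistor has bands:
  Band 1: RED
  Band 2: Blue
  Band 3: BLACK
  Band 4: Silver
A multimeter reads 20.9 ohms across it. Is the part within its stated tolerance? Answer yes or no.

no

Red → 2 (first significant figure)
Blue → 6 (second significant figure)
Black → ×1 multiplier
Silver → ±10% tolerance
26 × 1 = 26 Ω
Allowed range: 23.4 Ω to 28.6 Ω.
20.9 ohms lies outside that range.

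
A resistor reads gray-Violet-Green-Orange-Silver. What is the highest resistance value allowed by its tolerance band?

962500 Ω

Grey → 8 (first significant figure)
Violet → 7 (second significant figure)
Green → 5 (third significant figure)
Orange → ×10^3 multiplier
Silver → ±10% tolerance
875 × 1000 = 875000 Ω
Highest = 875000 × (1 + 10/100) = 962500 Ω.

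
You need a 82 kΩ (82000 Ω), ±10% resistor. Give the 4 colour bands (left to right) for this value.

82000 Ω = 82 × 10^3.
8 → grey
2 → red
Multiplier 10^3 → orange.
±10% tolerance → silver.

grey, red, orange, silver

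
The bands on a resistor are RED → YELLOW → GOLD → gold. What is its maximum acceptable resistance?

2.52 Ω

Red → 2 (first significant figure)
Yellow → 4 (second significant figure)
Gold → ×0.1 multiplier
Gold → ±5% tolerance
24 × 0.1 = 2.4 Ω
Maximum = 2.4 × (1 + 5/100) = 2.52 Ω.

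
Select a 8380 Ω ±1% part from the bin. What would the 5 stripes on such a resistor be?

grey, orange, grey, brown, brown

8380 Ω = 838 × 10^1.
8 → grey
3 → orange
8 → grey
Multiplier 10^1 → brown.
±1% tolerance → brown.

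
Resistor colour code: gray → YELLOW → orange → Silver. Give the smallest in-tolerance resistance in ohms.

75600 Ω

Grey → 8 (first significant figure)
Yellow → 4 (second significant figure)
Orange → ×10^3 multiplier
Silver → ±10% tolerance
84 × 1000 = 84000 Ω
Smallest = 84000 × (1 − 10/100) = 75600 Ω.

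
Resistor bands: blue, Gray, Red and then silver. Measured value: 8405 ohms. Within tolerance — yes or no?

Blue → 6 (first significant figure)
Grey → 8 (second significant figure)
Red → ×10^2 multiplier
Silver → ±10% tolerance
68 × 100 = 6800 Ω
Allowed range: 6120 Ω to 7480 Ω.
8405 ohms lies outside that range.

no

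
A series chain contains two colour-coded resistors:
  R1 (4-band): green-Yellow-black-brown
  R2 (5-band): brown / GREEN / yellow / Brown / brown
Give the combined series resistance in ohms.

R1: green, yellow → 54; black ×1 → 54 Ω.
R2: brown, green, yellow → 154; brown ×10 → 1540 Ω.
Series: 54 + 1540 = 1594 Ω.

1594 Ω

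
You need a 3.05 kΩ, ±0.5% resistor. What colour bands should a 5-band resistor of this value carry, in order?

orange, black, green, brown, green

3050 Ω = 305 × 10^1.
3 → orange
0 → black
5 → green
Multiplier 10^1 → brown.
±0.5% tolerance → green.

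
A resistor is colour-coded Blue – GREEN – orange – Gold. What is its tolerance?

±5%

The last band, gold, is the tolerance band.
Gold corresponds to ±5%.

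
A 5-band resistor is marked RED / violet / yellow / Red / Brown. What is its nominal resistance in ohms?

Red → 2 (first significant figure)
Violet → 7 (second significant figure)
Yellow → 4 (third significant figure)
Red → ×10^2 multiplier
274 × 100 = 27400 Ω

27400 Ω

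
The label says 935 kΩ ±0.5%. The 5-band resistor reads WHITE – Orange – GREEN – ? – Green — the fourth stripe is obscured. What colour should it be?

935000 Ω = 935 × 10^3.
The fourth band is the multiplier, 10^3, which is orange.

orange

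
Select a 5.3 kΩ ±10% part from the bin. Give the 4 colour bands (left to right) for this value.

5300 Ω = 53 × 10^2.
5 → green
3 → orange
Multiplier 10^2 → red.
±10% tolerance → silver.

green, orange, red, silver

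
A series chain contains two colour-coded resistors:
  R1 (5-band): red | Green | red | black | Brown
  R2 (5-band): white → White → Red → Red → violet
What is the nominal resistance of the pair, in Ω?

99452 Ω

R1: red, green, red → 252; black ×1 → 252 Ω.
R2: white, white, red → 992; red ×10^2 → 99200 Ω.
Series: 252 + 99200 = 99452 Ω.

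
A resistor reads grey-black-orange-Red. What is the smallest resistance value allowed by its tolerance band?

Grey → 8 (first significant figure)
Black → 0 (second significant figure)
Orange → ×10^3 multiplier
Red → ±2% tolerance
80 × 1000 = 80000 Ω
Smallest = 80000 × (1 − 2/100) = 78400 Ω.

78400 Ω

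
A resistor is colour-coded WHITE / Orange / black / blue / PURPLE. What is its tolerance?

The last band, violet, is the tolerance band.
Violet corresponds to ±0.1%.

±0.1%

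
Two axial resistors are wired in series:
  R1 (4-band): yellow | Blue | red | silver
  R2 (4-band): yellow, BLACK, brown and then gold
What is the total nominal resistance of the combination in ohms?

R1: yellow, blue → 46; red ×10^2 → 4600 Ω.
R2: yellow, black → 40; brown ×10 → 400 Ω.
Series: 4600 + 400 = 5000 Ω.

5000 Ω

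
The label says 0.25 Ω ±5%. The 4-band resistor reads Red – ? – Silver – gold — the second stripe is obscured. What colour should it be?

green

0.25 Ω = 25 × 10^-2.
The second band gives digit 5 of the significand, and 5 is green.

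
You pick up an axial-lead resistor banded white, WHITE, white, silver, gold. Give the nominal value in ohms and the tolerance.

White → 9 (first significant figure)
White → 9 (second significant figure)
White → 9 (third significant figure)
Silver → ×0.01 multiplier
Gold → ±5% tolerance
999 × 0.01 = 9.99 Ω

9.99 Ω ±5%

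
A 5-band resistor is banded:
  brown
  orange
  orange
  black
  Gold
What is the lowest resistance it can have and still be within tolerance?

Brown → 1 (first significant figure)
Orange → 3 (second significant figure)
Orange → 3 (third significant figure)
Black → ×1 multiplier
Gold → ±5% tolerance
133 × 1 = 133 Ω
Lowest = 133 × (1 − 5/100) = 126.35 Ω.

126.35 Ω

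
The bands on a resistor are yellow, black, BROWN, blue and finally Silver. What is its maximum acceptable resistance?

Yellow → 4 (first significant figure)
Black → 0 (second significant figure)
Brown → 1 (third significant figure)
Blue → ×10^6 multiplier
Silver → ±10% tolerance
401 × 1000000 = 401000000 Ω
Maximum = 401000000 × (1 + 10/100) = 441100000 Ω.

441100000 Ω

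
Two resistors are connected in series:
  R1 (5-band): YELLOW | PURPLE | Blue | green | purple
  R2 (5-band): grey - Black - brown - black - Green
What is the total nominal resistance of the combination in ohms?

47600801 Ω

R1: yellow, violet, blue → 476; green ×10^5 → 47600000 Ω.
R2: grey, black, brown → 801; black ×1 → 801 Ω.
Series: 47600000 + 801 = 47600801 Ω.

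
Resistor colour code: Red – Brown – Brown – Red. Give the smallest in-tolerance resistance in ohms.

Red → 2 (first significant figure)
Brown → 1 (second significant figure)
Brown → ×10 multiplier
Red → ±2% tolerance
21 × 10 = 210 Ω
Smallest = 210 × (1 − 2/100) = 205.8 Ω.

205.8 Ω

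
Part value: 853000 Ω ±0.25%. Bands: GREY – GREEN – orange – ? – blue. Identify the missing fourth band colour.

853000 Ω = 853 × 10^3.
The fourth band is the multiplier, 10^3, which is orange.

orange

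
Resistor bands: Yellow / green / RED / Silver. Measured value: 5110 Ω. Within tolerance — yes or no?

no

Yellow → 4 (first significant figure)
Green → 5 (second significant figure)
Red → ×10^2 multiplier
Silver → ±10% tolerance
45 × 100 = 4500 Ω
Allowed range: 4050 Ω to 4950 Ω.
5110 Ω lies outside that range.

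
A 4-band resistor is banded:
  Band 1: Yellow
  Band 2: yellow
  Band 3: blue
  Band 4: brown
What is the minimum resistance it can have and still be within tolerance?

43560000 Ω

Yellow → 4 (first significant figure)
Yellow → 4 (second significant figure)
Blue → ×10^6 multiplier
Brown → ±1% tolerance
44 × 1000000 = 44000000 Ω
Minimum = 44000000 × (1 − 1/100) = 43560000 Ω.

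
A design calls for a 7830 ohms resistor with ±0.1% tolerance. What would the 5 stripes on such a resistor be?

violet, grey, orange, brown, violet

7830 Ω = 783 × 10^1.
7 → violet
8 → grey
3 → orange
Multiplier 10^1 → brown.
±0.1% tolerance → violet.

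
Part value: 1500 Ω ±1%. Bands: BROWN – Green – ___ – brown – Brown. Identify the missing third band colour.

1500 Ω = 150 × 10^1.
The third band gives digit 0 of the significand, and 0 is black.

black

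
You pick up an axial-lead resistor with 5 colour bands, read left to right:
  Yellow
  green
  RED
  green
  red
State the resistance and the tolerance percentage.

45200000 Ω ±2%

Yellow → 4 (first significant figure)
Green → 5 (second significant figure)
Red → 2 (third significant figure)
Green → ×10^5 multiplier
Red → ±2% tolerance
452 × 100000 = 45200000 Ω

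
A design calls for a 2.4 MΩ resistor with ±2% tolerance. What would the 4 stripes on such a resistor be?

red, yellow, green, red

2400000 Ω = 24 × 10^5.
2 → red
4 → yellow
Multiplier 10^5 → green.
±2% tolerance → red.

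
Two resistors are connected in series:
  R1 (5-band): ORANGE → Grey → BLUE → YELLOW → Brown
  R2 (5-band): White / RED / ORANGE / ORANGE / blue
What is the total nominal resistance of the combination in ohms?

R1: orange, grey, blue → 386; yellow ×10^4 → 3860000 Ω.
R2: white, red, orange → 923; orange ×10^3 → 923000 Ω.
Series: 3860000 + 923000 = 4783000 Ω.

4783000 Ω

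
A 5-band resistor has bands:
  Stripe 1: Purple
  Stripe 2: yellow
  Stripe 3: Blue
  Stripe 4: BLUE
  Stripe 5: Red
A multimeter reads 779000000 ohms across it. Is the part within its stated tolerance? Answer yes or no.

no

Violet → 7 (first significant figure)
Yellow → 4 (second significant figure)
Blue → 6 (third significant figure)
Blue → ×10^6 multiplier
Red → ±2% tolerance
746 × 1000000 = 746000000 Ω
Allowed range: 731080000 Ω to 760920000 Ω.
779000000 ohms lies outside that range.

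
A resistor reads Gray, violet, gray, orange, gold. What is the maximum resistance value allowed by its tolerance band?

921900 Ω

Grey → 8 (first significant figure)
Violet → 7 (second significant figure)
Grey → 8 (third significant figure)
Orange → ×10^3 multiplier
Gold → ±5% tolerance
878 × 1000 = 878000 Ω
Maximum = 878000 × (1 + 5/100) = 921900 Ω.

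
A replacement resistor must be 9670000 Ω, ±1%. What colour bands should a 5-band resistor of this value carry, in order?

9670000 Ω = 967 × 10^4.
9 → white
6 → blue
7 → violet
Multiplier 10^4 → yellow.
±1% tolerance → brown.

white, blue, violet, yellow, brown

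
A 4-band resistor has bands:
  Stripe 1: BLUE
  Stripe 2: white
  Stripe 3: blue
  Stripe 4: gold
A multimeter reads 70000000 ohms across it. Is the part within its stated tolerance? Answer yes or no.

Blue → 6 (first significant figure)
White → 9 (second significant figure)
Blue → ×10^6 multiplier
Gold → ±5% tolerance
69 × 1000000 = 69000000 Ω
Allowed range: 65550000 Ω to 72450000 Ω.
70000000 ohms lies inside that range.

yes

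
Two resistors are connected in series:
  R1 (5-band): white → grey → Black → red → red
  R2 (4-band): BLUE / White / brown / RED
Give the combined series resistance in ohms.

R1: white, grey, black → 980; red ×10^2 → 98000 Ω.
R2: blue, white → 69; brown ×10 → 690 Ω.
Series: 98000 + 690 = 98690 Ω.

98690 Ω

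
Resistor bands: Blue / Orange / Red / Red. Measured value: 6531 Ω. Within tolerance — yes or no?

no

Blue → 6 (first significant figure)
Orange → 3 (second significant figure)
Red → ×10^2 multiplier
Red → ±2% tolerance
63 × 100 = 6300 Ω
Allowed range: 6174 Ω to 6426 Ω.
6531 Ω lies outside that range.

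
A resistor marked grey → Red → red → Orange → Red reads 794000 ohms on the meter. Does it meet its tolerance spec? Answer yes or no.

no

Grey → 8 (first significant figure)
Red → 2 (second significant figure)
Red → 2 (third significant figure)
Orange → ×10^3 multiplier
Red → ±2% tolerance
822 × 1000 = 822000 Ω
Allowed range: 805560 Ω to 838440 Ω.
794000 ohms lies outside that range.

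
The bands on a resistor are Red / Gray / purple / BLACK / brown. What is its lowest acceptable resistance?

Red → 2 (first significant figure)
Grey → 8 (second significant figure)
Violet → 7 (third significant figure)
Black → ×1 multiplier
Brown → ±1% tolerance
287 × 1 = 287 Ω
Lowest = 287 × (1 − 1/100) = 284.13 Ω.

284.13 Ω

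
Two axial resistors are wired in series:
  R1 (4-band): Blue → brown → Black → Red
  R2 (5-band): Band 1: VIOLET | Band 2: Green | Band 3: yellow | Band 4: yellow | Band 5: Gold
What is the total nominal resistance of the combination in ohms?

7540061 Ω

R1: blue, brown → 61; black ×1 → 61 Ω.
R2: violet, green, yellow → 754; yellow ×10^4 → 7540000 Ω.
Series: 61 + 7540000 = 7540061 Ω.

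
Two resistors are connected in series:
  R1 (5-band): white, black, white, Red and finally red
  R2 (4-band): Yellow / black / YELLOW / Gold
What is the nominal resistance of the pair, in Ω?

R1: white, black, white → 909; red ×10^2 → 90900 Ω.
R2: yellow, black → 40; yellow ×10^4 → 400000 Ω.
Series: 90900 + 400000 = 490900 Ω.

490900 Ω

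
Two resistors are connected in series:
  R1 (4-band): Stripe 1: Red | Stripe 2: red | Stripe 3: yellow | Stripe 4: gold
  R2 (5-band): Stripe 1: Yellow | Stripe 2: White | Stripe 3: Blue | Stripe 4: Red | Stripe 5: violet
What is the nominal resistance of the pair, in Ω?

R1: red, red → 22; yellow ×10^4 → 220000 Ω.
R2: yellow, white, blue → 496; red ×10^2 → 49600 Ω.
Series: 220000 + 49600 = 269600 Ω.

269600 Ω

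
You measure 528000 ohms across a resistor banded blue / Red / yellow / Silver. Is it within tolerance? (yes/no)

Blue → 6 (first significant figure)
Red → 2 (second significant figure)
Yellow → ×10^4 multiplier
Silver → ±10% tolerance
62 × 10000 = 620000 Ω
Allowed range: 558000 Ω to 682000 Ω.
528000 ohms lies outside that range.

no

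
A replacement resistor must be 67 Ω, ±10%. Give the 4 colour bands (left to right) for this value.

blue, violet, black, silver

67 Ω = 67 × 10^0.
6 → blue
7 → violet
Multiplier 10^0 → black.
±10% tolerance → silver.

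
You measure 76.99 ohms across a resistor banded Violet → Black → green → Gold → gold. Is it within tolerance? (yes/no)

Violet → 7 (first significant figure)
Black → 0 (second significant figure)
Green → 5 (third significant figure)
Gold → ×0.1 multiplier
Gold → ±5% tolerance
705 × 0.1 = 70.5 Ω
Allowed range: 66.975 Ω to 74.025 Ω.
76.99 ohms lies outside that range.

no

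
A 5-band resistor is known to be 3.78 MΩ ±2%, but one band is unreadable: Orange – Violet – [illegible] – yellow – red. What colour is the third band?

grey

3780000 Ω = 378 × 10^4.
The third band gives digit 8 of the significand, and 8 is grey.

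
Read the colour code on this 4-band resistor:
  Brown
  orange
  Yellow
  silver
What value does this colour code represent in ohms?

130000 Ω

Brown → 1 (first significant figure)
Orange → 3 (second significant figure)
Yellow → ×10^4 multiplier
13 × 10000 = 130000 Ω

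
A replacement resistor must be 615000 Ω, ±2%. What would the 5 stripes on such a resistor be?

blue, brown, green, orange, red

615000 Ω = 615 × 10^3.
6 → blue
1 → brown
5 → green
Multiplier 10^3 → orange.
±2% tolerance → red.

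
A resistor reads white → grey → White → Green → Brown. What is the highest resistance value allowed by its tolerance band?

White → 9 (first significant figure)
Grey → 8 (second significant figure)
White → 9 (third significant figure)
Green → ×10^5 multiplier
Brown → ±1% tolerance
989 × 100000 = 98900000 Ω
Highest = 98900000 × (1 + 1/100) = 99889000 Ω.

99889000 Ω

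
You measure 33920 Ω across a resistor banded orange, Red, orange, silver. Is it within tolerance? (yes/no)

Orange → 3 (first significant figure)
Red → 2 (second significant figure)
Orange → ×10^3 multiplier
Silver → ±10% tolerance
32 × 1000 = 32000 Ω
Allowed range: 28800 Ω to 35200 Ω.
33920 Ω lies inside that range.

yes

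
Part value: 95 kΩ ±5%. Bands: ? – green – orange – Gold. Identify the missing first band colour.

95000 Ω = 95 × 10^3.
The first band gives digit 9 of the significand, and 9 is white.

white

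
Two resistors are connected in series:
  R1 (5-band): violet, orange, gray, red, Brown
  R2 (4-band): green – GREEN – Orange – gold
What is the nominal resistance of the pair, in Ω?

128800 Ω

R1: violet, orange, grey → 738; red ×10^2 → 73800 Ω.
R2: green, green → 55; orange ×10^3 → 55000 Ω.
Series: 73800 + 55000 = 128800 Ω.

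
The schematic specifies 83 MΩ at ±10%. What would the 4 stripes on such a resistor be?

83000000 Ω = 83 × 10^6.
8 → grey
3 → orange
Multiplier 10^6 → blue.
±10% tolerance → silver.

grey, orange, blue, silver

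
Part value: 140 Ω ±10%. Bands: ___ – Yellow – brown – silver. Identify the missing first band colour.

140 Ω = 14 × 10^1.
The first band gives digit 1 of the significand, and 1 is brown.

brown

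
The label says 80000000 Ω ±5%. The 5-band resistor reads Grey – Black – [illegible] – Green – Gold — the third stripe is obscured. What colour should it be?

80000000 Ω = 800 × 10^5.
The third band gives digit 0 of the significand, and 0 is black.

black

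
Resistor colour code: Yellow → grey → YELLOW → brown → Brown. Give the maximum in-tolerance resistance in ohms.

Yellow → 4 (first significant figure)
Grey → 8 (second significant figure)
Yellow → 4 (third significant figure)
Brown → ×10 multiplier
Brown → ±1% tolerance
484 × 10 = 4840 Ω
Maximum = 4840 × (1 + 1/100) = 4888.4 Ω.

4888.4 Ω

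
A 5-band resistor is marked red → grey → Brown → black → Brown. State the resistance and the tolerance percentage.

281 Ω ±1%

Red → 2 (first significant figure)
Grey → 8 (second significant figure)
Brown → 1 (third significant figure)
Black → ×1 multiplier
Brown → ±1% tolerance
281 × 1 = 281 Ω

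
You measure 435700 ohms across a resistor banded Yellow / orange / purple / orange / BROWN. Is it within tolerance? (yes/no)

Yellow → 4 (first significant figure)
Orange → 3 (second significant figure)
Violet → 7 (third significant figure)
Orange → ×10^3 multiplier
Brown → ±1% tolerance
437 × 1000 = 437000 Ω
Allowed range: 432630 Ω to 441370 Ω.
435700 ohms lies inside that range.

yes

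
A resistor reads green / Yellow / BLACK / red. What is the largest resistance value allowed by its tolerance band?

55.08 Ω

Green → 5 (first significant figure)
Yellow → 4 (second significant figure)
Black → ×1 multiplier
Red → ±2% tolerance
54 × 1 = 54 Ω
Largest = 54 × (1 + 2/100) = 55.08 Ω.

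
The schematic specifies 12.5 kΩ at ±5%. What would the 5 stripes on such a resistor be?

12500 Ω = 125 × 10^2.
1 → brown
2 → red
5 → green
Multiplier 10^2 → red.
±5% tolerance → gold.

brown, red, green, red, gold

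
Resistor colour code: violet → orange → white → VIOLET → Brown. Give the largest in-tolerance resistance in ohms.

Violet → 7 (first significant figure)
Orange → 3 (second significant figure)
White → 9 (third significant figure)
Violet → ×10^7 multiplier
Brown → ±1% tolerance
739 × 10000000 = 7390000000 Ω
Largest = 7390000000 × (1 + 1/100) = 7463900000 Ω.

7463900000 Ω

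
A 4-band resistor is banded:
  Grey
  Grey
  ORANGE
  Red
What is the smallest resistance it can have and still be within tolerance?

86240 Ω

Grey → 8 (first significant figure)
Grey → 8 (second significant figure)
Orange → ×10^3 multiplier
Red → ±2% tolerance
88 × 1000 = 88000 Ω
Smallest = 88000 × (1 − 2/100) = 86240 Ω.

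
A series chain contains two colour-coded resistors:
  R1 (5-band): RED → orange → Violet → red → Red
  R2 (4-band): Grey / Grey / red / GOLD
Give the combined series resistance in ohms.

32500 Ω

R1: red, orange, violet → 237; red ×10^2 → 23700 Ω.
R2: grey, grey → 88; red ×10^2 → 8800 Ω.
Series: 23700 + 8800 = 32500 Ω.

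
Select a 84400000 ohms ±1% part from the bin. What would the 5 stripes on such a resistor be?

grey, yellow, yellow, green, brown

84400000 Ω = 844 × 10^5.
8 → grey
4 → yellow
4 → yellow
Multiplier 10^5 → green.
±1% tolerance → brown.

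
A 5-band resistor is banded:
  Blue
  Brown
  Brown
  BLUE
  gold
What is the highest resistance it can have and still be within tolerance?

641550000 Ω

Blue → 6 (first significant figure)
Brown → 1 (second significant figure)
Brown → 1 (third significant figure)
Blue → ×10^6 multiplier
Gold → ±5% tolerance
611 × 1000000 = 611000000 Ω
Highest = 611000000 × (1 + 5/100) = 641550000 Ω.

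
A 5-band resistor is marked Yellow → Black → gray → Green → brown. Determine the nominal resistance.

40800000 Ω

Yellow → 4 (first significant figure)
Black → 0 (second significant figure)
Grey → 8 (third significant figure)
Green → ×10^5 multiplier
408 × 100000 = 40800000 Ω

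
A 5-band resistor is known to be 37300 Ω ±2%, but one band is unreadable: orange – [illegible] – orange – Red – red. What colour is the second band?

37300 Ω = 373 × 10^2.
The second band gives digit 7 of the significand, and 7 is violet.

violet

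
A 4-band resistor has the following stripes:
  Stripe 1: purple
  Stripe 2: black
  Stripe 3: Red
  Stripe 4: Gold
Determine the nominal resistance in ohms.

7000 Ω

Violet → 7 (first significant figure)
Black → 0 (second significant figure)
Red → ×10^2 multiplier
70 × 100 = 7000 Ω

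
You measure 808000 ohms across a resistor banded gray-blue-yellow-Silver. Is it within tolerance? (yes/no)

yes

Grey → 8 (first significant figure)
Blue → 6 (second significant figure)
Yellow → ×10^4 multiplier
Silver → ±10% tolerance
86 × 10000 = 860000 Ω
Allowed range: 774000 Ω to 946000 Ω.
808000 ohms lies inside that range.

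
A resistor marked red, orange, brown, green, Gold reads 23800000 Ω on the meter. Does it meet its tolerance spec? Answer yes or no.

Red → 2 (first significant figure)
Orange → 3 (second significant figure)
Brown → 1 (third significant figure)
Green → ×10^5 multiplier
Gold → ±5% tolerance
231 × 100000 = 23100000 Ω
Allowed range: 21945000 Ω to 24255000 Ω.
23800000 Ω lies inside that range.

yes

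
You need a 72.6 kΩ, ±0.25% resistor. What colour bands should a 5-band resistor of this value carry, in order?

72600 Ω = 726 × 10^2.
7 → violet
2 → red
6 → blue
Multiplier 10^2 → red.
±0.25% tolerance → blue.

violet, red, blue, red, blue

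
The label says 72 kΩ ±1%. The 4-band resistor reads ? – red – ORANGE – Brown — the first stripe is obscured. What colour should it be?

72000 Ω = 72 × 10^3.
The first band gives digit 7 of the significand, and 7 is violet.

violet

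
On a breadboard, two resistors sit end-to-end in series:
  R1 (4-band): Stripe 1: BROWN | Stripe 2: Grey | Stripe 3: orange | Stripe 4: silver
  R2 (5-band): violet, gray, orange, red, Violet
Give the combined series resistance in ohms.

96300 Ω

R1: brown, grey → 18; orange ×10^3 → 18000 Ω.
R2: violet, grey, orange → 783; red ×10^2 → 78300 Ω.
Series: 18000 + 78300 = 96300 Ω.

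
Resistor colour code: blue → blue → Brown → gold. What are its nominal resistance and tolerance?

Blue → 6 (first significant figure)
Blue → 6 (second significant figure)
Brown → ×10 multiplier
Gold → ±5% tolerance
66 × 10 = 660 Ω

660 Ω ±5%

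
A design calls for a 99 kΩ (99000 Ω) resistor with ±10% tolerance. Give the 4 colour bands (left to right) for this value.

white, white, orange, silver

99000 Ω = 99 × 10^3.
9 → white
9 → white
Multiplier 10^3 → orange.
±10% tolerance → silver.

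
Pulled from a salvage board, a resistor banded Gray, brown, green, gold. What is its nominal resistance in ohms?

8100000 Ω

Grey → 8 (first significant figure)
Brown → 1 (second significant figure)
Green → ×10^5 multiplier
81 × 100000 = 8100000 Ω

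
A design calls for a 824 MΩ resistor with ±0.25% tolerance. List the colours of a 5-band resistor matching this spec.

824000000 Ω = 824 × 10^6.
8 → grey
2 → red
4 → yellow
Multiplier 10^6 → blue.
±0.25% tolerance → blue.

grey, red, yellow, blue, blue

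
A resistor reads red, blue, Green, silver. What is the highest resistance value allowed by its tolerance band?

Red → 2 (first significant figure)
Blue → 6 (second significant figure)
Green → ×10^5 multiplier
Silver → ±10% tolerance
26 × 100000 = 2600000 Ω
Highest = 2600000 × (1 + 10/100) = 2860000 Ω.

2860000 Ω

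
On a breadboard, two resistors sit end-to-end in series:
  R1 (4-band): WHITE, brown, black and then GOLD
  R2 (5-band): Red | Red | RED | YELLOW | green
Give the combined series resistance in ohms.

R1: white, brown → 91; black ×1 → 91 Ω.
R2: red, red, red → 222; yellow ×10^4 → 2220000 Ω.
Series: 91 + 2220000 = 2220091 Ω.

2220091 Ω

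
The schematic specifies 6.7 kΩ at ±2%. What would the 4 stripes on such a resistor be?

blue, violet, red, red

6700 Ω = 67 × 10^2.
6 → blue
7 → violet
Multiplier 10^2 → red.
±2% tolerance → red.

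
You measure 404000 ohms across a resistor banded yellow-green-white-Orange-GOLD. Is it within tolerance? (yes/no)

no

Yellow → 4 (first significant figure)
Green → 5 (second significant figure)
White → 9 (third significant figure)
Orange → ×10^3 multiplier
Gold → ±5% tolerance
459 × 1000 = 459000 Ω
Allowed range: 436050 Ω to 481950 Ω.
404000 ohms lies outside that range.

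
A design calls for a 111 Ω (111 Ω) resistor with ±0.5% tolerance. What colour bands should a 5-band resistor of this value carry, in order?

111 Ω = 111 × 10^0.
1 → brown
1 → brown
1 → brown
Multiplier 10^0 → black.
±0.5% tolerance → green.

brown, brown, brown, black, green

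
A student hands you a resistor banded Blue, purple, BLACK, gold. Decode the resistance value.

67 Ω

Blue → 6 (first significant figure)
Violet → 7 (second significant figure)
Black → ×1 multiplier
67 × 1 = 67 Ω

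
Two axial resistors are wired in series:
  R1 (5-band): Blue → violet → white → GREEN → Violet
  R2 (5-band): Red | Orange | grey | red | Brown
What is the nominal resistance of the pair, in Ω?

67923800 Ω

R1: blue, violet, white → 679; green ×10^5 → 67900000 Ω.
R2: red, orange, grey → 238; red ×10^2 → 23800 Ω.
Series: 67900000 + 23800 = 67923800 Ω.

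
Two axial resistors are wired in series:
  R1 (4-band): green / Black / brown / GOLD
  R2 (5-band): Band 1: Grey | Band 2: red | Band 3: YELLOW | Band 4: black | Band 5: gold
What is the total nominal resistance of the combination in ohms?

1324 Ω

R1: green, black → 50; brown ×10 → 500 Ω.
R2: grey, red, yellow → 824; black ×1 → 824 Ω.
Series: 500 + 824 = 1324 Ω.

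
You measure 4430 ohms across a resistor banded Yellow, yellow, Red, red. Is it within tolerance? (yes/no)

Yellow → 4 (first significant figure)
Yellow → 4 (second significant figure)
Red → ×10^2 multiplier
Red → ±2% tolerance
44 × 100 = 4400 Ω
Allowed range: 4312 Ω to 4488 Ω.
4430 ohms lies inside that range.

yes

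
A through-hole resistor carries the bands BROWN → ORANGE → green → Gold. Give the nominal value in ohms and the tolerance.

1300000 Ω ±5%

Brown → 1 (first significant figure)
Orange → 3 (second significant figure)
Green → ×10^5 multiplier
Gold → ±5% tolerance
13 × 100000 = 1300000 Ω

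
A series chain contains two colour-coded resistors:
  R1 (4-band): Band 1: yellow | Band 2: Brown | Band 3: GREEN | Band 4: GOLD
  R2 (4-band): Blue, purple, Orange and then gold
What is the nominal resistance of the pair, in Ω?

R1: yellow, brown → 41; green ×10^5 → 4100000 Ω.
R2: blue, violet → 67; orange ×10^3 → 67000 Ω.
Series: 4100000 + 67000 = 4167000 Ω.

4167000 Ω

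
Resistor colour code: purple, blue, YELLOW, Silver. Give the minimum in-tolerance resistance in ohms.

Violet → 7 (first significant figure)
Blue → 6 (second significant figure)
Yellow → ×10^4 multiplier
Silver → ±10% tolerance
76 × 10000 = 760000 Ω
Minimum = 760000 × (1 − 10/100) = 684000 Ω.

684000 Ω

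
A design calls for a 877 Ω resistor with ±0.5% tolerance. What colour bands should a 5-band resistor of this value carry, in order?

grey, violet, violet, black, green

877 Ω = 877 × 10^0.
8 → grey
7 → violet
7 → violet
Multiplier 10^0 → black.
±0.5% tolerance → green.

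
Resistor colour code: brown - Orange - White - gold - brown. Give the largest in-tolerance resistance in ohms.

14.039 Ω

Brown → 1 (first significant figure)
Orange → 3 (second significant figure)
White → 9 (third significant figure)
Gold → ×0.1 multiplier
Brown → ±1% tolerance
139 × 0.1 = 13.9 Ω
Largest = 13.9 × (1 + 1/100) = 14.039 Ω.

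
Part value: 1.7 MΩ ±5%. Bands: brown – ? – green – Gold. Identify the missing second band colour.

violet

1700000 Ω = 17 × 10^5.
The second band gives digit 7 of the significand, and 7 is violet.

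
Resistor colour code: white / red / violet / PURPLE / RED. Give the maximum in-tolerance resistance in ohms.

9455400000 Ω

White → 9 (first significant figure)
Red → 2 (second significant figure)
Violet → 7 (third significant figure)
Violet → ×10^7 multiplier
Red → ±2% tolerance
927 × 10000000 = 9270000000 Ω
Maximum = 9270000000 × (1 + 2/100) = 9455400000 Ω.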